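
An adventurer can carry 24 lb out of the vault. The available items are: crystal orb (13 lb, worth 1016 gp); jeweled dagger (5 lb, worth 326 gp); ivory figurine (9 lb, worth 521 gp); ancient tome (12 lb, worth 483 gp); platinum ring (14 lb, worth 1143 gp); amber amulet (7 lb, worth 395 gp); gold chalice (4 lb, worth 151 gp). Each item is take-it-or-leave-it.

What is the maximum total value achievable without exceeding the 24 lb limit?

1664

Ranking by ratio (value/lb): platinum ring 81.64, crystal orb 78.15, jeweled dagger 65.20.
Greedy by ratio would take jeweled dagger + platinum ring + gold chalice: 23 lb used, total 1620.
Replace jeweled dagger and gold chalice with ivory figurine: the trade gains 44 net, giving 1664 at 23 lb.
No other feasible combination exceeds 1664.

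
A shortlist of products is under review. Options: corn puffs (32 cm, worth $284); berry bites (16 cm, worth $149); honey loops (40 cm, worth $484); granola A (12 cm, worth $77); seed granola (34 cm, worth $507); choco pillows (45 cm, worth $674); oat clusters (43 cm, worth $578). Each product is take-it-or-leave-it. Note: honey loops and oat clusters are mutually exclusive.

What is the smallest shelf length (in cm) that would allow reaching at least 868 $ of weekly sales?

Need the lightest bundle worth ≥ 868.
berry bites + granola A + choco pillows: 900 weekly sales at 73 cm.
No combination under 73 cm hits 868.

73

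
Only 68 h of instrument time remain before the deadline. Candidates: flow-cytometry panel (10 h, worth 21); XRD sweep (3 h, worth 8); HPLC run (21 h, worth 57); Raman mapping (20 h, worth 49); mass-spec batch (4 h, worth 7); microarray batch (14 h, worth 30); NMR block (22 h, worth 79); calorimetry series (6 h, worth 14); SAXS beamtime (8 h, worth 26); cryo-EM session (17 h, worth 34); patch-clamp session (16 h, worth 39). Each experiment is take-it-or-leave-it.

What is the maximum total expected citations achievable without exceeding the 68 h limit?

The ratio heuristic lands on XRD sweep + HPLC run + mass-spec batch + NMR block + calorimetry series + SAXS beamtime (191) but leaves 4 h idle.
Dropping XRD sweep and mass-spec batch and calorimetry series frees 13 h; slotting in patch-clamp session (16 h) lifts the total to 201 at 67 h.

201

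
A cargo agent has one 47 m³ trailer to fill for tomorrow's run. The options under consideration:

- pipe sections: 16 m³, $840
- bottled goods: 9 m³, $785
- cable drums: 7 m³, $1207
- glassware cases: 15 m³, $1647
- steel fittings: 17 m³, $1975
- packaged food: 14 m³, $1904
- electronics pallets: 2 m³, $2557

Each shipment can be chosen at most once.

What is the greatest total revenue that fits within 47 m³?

8100

Density check — electronics pallets 1278.50, cable drums 172.43, packaged food 136.00, steel fittings 116.18 are the best per m³.
Greedy by ratio would take cable drums + steel fittings + packaged food + electronics pallets: 40 m³ used, total 7643.
The 17 m³ tied up in steel fittings is better spent on bottled goods + glassware cases — total rises to 8100 (47 m³).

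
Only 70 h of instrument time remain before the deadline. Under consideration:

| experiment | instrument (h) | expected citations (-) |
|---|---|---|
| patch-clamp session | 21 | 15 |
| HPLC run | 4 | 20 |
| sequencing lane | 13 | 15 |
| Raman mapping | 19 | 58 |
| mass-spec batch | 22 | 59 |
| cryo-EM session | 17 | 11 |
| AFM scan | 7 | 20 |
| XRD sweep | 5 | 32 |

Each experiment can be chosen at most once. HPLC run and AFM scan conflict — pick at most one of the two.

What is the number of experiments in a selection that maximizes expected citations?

Best achievable expected citations is 184.
HPLC run + sequencing lane + Raman mapping + mass-spec batch + XRD sweep hits 184 at 63 h.
All optima have 5 experiments.

5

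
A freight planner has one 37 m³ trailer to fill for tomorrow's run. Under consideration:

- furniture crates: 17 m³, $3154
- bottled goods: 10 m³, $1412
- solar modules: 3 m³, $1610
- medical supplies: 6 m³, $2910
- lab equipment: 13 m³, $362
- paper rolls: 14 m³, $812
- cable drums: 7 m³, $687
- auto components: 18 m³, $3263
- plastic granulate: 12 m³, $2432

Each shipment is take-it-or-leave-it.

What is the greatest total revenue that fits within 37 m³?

Taking the top-ratio shipments first gives bottled goods + solar modules + medical supplies + plastic granulate for 8364 (31 m³).
Dropping plastic granulate frees 12 m³; slotting in auto components (18 m³) lifts the total to 9195 at 37 m³.
An exhaustive check of the 512 subsets confirms 9195.

9195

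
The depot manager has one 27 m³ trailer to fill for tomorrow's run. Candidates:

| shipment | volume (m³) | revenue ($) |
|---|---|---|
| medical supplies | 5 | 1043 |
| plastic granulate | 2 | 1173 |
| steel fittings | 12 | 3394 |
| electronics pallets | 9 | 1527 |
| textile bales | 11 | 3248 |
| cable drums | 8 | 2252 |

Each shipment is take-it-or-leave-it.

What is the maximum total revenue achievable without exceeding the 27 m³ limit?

7862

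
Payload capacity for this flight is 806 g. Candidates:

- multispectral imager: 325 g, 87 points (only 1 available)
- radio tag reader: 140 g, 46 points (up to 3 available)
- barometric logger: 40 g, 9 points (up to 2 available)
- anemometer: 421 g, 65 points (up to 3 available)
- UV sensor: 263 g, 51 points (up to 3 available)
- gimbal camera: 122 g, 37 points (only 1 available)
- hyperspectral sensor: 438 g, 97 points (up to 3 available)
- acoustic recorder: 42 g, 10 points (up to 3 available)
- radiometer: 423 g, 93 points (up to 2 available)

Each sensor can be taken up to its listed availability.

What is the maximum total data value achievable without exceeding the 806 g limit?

A density-first pass picks 3×radio tag reader + 2×barometric logger + gimbal camera + 3×acoustic recorder — 223 at 748 g.
Replace 2×barometric logger and gimbal camera and 2×acoustic recorder with multispectral imager: the trade gains 12 net, giving 235 at 787 g.
No other feasible combination exceeds 235.

235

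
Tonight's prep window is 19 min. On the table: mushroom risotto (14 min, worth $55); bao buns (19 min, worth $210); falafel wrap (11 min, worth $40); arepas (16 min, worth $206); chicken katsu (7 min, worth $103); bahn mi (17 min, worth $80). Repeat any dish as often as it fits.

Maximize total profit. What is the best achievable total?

210

By profit per min: chicken katsu 14.71, arepas 12.88, bao buns 11.05, bahn mi 4.71 lead.
The ratio heuristic lands on 2×chicken katsu (206) but leaves 5 min idle.
The 14 min tied up in 2×chicken katsu is better spent on bao buns — total rises to 210 (19 min).
That's the maximum — no swap from here does better than 210.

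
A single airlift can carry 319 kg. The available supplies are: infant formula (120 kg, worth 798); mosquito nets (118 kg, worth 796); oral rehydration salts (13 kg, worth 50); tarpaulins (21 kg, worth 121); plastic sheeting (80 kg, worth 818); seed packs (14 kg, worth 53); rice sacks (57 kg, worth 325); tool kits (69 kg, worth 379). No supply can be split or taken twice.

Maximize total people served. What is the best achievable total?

2412

Ranking by ratio (people served/kg): plastic sheeting 10.22, mosquito nets 6.75, infant formula 6.65.
The ratio ordering already packs tightly: infant formula + mosquito nets + plastic sheeting, 318 kg, 2412.
Next best is infant formula + oral rehydration salts + tarpaulins + plastic sheeting + seed packs + tool kits at 2219 (317 kg) — short by 193.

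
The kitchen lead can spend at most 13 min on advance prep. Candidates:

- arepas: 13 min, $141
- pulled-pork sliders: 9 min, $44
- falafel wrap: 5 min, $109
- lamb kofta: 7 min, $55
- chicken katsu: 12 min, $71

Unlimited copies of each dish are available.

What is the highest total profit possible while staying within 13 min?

218

Density check — falafel wrap 21.80, arepas 10.85, lamb kofta 7.86, chicken katsu 5.92 are the best per min.
Taking 2×falafel wrap: 10 min used, 218 in profit.
Every other selection either busts 13 min or fails to beat 218.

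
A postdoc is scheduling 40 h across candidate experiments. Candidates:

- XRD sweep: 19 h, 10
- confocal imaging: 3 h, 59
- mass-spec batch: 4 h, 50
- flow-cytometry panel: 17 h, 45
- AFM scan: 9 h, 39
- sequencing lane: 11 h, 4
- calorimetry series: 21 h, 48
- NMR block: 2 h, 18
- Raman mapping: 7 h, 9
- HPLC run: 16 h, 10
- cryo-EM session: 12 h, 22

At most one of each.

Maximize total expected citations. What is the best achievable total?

Greedy by ratio would take confocal imaging + mass-spec batch + flow-cytometry panel + AFM scan + NMR block: 35 h used, total 211.
Replace flow-cytometry panel with calorimetry series: the trade gains 3 net, giving 214 at 39 h.
Runner-up confocal imaging + mass-spec batch + flow-cytometry panel + AFM scan + NMR block tops out at 211.

214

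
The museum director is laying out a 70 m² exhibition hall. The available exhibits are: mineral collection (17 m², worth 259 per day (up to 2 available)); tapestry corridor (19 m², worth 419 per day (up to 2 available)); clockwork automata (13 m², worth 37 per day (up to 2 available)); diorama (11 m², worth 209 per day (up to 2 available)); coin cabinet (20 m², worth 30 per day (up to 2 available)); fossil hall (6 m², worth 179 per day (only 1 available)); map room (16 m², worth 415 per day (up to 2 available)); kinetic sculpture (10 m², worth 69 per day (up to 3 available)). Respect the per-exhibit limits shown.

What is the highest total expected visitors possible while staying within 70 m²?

1668

A density-first pass picks tapestry corridor + diorama + fossil hall + 2×map room — 1637 at 68 m².
Replace diorama and fossil hall with tapestry corridor: the trade gains 31 net, giving 1668 at 70 m².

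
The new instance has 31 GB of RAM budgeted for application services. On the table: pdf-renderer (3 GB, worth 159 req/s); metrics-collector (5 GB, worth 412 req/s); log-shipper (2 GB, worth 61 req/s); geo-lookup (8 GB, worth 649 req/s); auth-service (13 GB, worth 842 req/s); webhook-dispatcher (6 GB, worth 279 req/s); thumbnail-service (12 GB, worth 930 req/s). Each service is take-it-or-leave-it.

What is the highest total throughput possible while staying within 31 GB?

2270

Density check — metrics-collector 82.40, geo-lookup 81.12, thumbnail-service 77.50, auth-service 64.77 are the best per GB.
Filling by ratio: pdf-renderer + metrics-collector + log-shipper + geo-lookup + thumbnail-service for 2211, with 1 GB left unused.
Dropping pdf-renderer and log-shipper frees 5 GB; slotting in webhook-dispatcher (6 GB) lifts the total to 2270 at 31 GB.
The closest alternative, pdf-renderer + metrics-collector + log-shipper + geo-lookup + thumbnail-service, reaches only 2211.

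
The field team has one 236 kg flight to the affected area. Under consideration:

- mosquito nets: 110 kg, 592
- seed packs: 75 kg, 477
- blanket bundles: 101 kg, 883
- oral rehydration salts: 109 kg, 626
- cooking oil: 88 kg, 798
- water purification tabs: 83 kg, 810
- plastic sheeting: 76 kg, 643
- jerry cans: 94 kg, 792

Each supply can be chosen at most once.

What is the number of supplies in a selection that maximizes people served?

The maximum people served within 236 kg is 1930.
seed packs + water purification tabs + plastic sheeting hits 1930 at 234 kg.
Any selection reaching 1930 contains exactly 3 supplies.

3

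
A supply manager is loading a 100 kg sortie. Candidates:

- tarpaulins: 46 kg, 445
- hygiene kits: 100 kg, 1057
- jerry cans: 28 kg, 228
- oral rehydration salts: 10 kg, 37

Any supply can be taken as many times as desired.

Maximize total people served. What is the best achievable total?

Taking hygiene kits: 100 kg used, 1057 in people served.
Nothing else within 100 kg beats 1057.

1057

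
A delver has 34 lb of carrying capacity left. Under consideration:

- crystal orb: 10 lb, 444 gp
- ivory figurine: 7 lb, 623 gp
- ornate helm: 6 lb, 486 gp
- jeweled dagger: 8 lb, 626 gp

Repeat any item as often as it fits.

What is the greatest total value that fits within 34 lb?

Taking 4×ivory figurine + ornate helm: 34 lb used, 2978 in value.
No other feasible combination exceeds 2978.

2978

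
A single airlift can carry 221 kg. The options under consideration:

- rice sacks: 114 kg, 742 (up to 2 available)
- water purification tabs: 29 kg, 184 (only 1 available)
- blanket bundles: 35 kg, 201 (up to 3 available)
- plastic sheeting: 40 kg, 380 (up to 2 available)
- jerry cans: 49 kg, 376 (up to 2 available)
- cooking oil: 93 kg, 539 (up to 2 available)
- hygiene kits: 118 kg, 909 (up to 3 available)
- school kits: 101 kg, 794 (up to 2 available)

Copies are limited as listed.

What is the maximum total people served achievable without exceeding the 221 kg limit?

The ratio heuristic lands on water purification tabs + 2×plastic sheeting + school kits (1738) but leaves 11 kg idle.
Dropping water purification tabs frees 29 kg; slotting in blanket bundles (35 kg) lifts the total to 1755 at 216 kg.
That's the maximum — no swap from here does better than 1755.

1755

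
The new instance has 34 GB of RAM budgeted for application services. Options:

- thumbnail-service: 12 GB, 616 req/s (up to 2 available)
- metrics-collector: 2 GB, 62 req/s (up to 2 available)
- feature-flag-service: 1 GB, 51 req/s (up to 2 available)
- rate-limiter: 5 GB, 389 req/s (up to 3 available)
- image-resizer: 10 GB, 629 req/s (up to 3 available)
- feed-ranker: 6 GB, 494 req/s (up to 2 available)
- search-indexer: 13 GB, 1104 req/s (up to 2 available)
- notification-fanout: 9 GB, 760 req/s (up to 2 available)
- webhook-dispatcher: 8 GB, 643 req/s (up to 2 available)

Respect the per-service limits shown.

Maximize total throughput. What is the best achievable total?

2852

Ranking by ratio (throughput/GB): search-indexer 84.92, notification-fanout 84.44, feed-ranker 82.33.
Greedy by ratio would take 2×feature-flag-service + feed-ranker + 2×search-indexer: 34 GB used, total 2804.
Replace 2×feature-flag-service and search-indexer with feed-ranker + notification-fanout: the trade gains 48 net, giving 2852 at 34 GB.
No other feasible combination exceeds 2852.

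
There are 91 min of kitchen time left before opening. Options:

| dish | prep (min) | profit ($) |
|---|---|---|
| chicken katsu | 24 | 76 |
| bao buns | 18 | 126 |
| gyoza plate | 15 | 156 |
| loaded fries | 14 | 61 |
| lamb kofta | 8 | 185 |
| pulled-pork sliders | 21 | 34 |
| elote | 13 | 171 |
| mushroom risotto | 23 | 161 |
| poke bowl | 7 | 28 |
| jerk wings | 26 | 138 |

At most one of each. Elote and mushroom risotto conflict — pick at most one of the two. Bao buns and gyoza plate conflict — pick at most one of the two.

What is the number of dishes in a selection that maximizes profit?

6

The maximum profit within 91 min is 739.
One optimal bundle: gyoza plate + loaded fries + lamb kofta + elote + poke bowl + jerk wings (83 min).
Every optimal selection uses 6 dishes.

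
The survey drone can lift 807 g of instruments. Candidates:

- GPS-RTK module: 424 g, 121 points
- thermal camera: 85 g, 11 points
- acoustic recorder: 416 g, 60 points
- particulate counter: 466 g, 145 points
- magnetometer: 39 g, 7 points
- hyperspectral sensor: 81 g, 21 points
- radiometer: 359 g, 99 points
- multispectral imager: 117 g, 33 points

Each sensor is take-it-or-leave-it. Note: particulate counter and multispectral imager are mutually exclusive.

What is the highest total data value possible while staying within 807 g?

Taking GPS-RTK module + radiometer: 783 g used, 220 in data value.

220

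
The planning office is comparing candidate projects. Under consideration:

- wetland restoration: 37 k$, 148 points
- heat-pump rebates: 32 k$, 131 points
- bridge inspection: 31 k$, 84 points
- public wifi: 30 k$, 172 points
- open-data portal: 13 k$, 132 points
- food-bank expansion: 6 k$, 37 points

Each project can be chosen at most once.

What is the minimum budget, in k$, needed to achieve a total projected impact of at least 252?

43

Minimise k$ subject to total projected impact ≥ 252.
Taking public wifi + open-data portal gives 304 (≥ 252) for 43 k$.
Below 43 k$ the best achievable stays under 252.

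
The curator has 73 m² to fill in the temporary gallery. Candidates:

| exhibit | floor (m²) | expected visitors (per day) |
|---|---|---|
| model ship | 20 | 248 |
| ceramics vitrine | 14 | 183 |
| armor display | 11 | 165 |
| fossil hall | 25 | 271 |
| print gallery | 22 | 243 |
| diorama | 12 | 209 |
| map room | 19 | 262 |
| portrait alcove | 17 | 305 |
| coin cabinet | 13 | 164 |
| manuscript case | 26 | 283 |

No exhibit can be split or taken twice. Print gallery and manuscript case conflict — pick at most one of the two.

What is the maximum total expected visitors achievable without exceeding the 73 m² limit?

1124

Best packing: ceramics vitrine + armor display + diorama + map room + portrait alcove — 73 m², 1124 total.
Runner-up armor display + diorama + map room + portrait alcove + coin cabinet tops out at 1105.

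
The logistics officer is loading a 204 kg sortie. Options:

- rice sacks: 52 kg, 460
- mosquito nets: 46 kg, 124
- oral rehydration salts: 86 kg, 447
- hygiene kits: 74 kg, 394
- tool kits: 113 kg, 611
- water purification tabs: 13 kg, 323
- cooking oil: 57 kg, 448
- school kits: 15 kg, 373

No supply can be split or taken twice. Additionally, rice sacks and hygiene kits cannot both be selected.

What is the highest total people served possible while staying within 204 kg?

1767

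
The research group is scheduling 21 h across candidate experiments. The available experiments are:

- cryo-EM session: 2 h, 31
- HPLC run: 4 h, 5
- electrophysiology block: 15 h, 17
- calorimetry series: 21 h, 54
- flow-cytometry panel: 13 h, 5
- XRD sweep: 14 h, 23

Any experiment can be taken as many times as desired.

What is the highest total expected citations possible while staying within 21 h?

310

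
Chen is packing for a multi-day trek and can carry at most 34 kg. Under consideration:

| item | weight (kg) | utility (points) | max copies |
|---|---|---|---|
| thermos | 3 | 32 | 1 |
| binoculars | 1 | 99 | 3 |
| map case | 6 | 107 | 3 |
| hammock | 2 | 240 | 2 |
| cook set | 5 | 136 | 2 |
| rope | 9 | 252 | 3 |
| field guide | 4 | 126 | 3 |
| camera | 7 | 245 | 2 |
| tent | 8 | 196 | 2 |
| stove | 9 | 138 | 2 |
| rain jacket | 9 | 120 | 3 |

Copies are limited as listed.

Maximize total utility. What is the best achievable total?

The ratio heuristic lands on 3×binoculars + 2×hammock + 3×field guide + 2×camera (1645) but leaves 1 kg idle.
Replace field guide with cook set: the trade gains 10 net, giving 1655 at 34 kg.

1655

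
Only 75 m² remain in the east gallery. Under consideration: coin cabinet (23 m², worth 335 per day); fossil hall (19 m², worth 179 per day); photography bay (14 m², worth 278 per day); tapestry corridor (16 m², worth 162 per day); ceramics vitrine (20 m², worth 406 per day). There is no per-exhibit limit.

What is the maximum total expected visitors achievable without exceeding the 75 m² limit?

1496

By expected visitors per m²: ceramics vitrine 20.30, photography bay 19.86, coin cabinet 14.57 lead.
Best packing: photography bay + 3×ceramics vitrine — 74 m², 1496 total.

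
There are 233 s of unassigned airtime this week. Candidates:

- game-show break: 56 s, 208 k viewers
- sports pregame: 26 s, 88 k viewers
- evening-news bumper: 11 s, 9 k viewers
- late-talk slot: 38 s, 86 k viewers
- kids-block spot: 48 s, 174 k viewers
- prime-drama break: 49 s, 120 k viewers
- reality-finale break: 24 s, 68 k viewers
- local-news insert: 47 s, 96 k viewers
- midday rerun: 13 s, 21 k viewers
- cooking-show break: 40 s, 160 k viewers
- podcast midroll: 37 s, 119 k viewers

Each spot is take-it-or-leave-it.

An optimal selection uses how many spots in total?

6

Best achievable expected reach is 817.
game-show break + sports pregame + kids-block spot + reality-finale break + cooking-show break + podcast midroll hits 817 at 231 s.
Any selection reaching 817 contains exactly 6 spots.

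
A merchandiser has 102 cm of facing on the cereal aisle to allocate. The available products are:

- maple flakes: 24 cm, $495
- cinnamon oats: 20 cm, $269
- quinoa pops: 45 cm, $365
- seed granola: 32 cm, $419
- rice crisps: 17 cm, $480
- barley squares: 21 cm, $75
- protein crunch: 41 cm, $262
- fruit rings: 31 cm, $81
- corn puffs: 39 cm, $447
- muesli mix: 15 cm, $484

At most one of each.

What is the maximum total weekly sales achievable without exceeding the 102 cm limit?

1906

Density check — muesli mix 32.27, rice crisps 28.24, maple flakes 20.62, cinnamon oats 13.45 are the best per cm.
Taking the top-ratio products first gives maple flakes + cinnamon oats + rice crisps + barley squares + muesli mix for 1803 (97 cm).
Replace cinnamon oats and barley squares with corn puffs: the trade gains 103 net, giving 1906 at 95 cm.
The spare 7 cm is too small for any remaining product, and no exchange beats 1906.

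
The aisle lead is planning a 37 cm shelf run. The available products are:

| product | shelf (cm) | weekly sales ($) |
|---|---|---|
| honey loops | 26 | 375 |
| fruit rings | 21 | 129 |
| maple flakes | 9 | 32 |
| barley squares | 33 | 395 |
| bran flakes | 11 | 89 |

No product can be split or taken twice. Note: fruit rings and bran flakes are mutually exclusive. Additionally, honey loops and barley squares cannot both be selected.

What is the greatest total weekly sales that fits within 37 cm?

464

Taking honey loops + bran flakes: 37 cm used, 464 in weekly sales.
Runner-up honey loops + maple flakes tops out at 407.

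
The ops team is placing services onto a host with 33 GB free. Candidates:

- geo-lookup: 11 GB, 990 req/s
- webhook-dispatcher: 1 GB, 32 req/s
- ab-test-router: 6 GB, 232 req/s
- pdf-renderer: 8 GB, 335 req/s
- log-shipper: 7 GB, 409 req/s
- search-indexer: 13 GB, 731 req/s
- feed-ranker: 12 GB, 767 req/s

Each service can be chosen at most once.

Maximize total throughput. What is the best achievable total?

The ratio ordering already packs tightly: geo-lookup + webhook-dispatcher + log-shipper + feed-ranker, 31 GB, 2198.

2198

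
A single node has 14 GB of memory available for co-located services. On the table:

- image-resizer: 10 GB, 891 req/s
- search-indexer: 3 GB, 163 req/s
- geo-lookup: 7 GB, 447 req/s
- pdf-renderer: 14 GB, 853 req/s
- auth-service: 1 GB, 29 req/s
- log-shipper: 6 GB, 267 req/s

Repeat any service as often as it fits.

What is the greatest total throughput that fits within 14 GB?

1083

Density check — image-resizer 89.10, geo-lookup 63.86, pdf-renderer 60.93 are the best per GB.
Best packing: image-resizer + search-indexer + auth-service — 14 GB, 1083 total.
Nothing else within 14 GB beats 1083.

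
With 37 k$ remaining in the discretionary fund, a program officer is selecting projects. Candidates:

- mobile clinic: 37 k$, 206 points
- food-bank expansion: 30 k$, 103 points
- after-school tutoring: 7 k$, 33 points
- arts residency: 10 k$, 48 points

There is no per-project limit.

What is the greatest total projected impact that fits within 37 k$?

By projected impact per k$: mobile clinic 5.57, arts residency 4.80, after-school tutoring 4.71 lead.
The ratio ordering already packs tightly: mobile clinic, 37 k$, 206.
That's the maximum — no swap from here does better than 206.

206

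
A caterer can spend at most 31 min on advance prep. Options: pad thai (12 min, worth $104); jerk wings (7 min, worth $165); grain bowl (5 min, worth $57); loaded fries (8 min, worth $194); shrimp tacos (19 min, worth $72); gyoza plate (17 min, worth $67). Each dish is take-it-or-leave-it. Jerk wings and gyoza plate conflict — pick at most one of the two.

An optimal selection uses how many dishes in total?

3

Optimal total is 463.
pad thai + jerk wings + loaded fries hits 463 at 27 min.
All optima have 3 dishes.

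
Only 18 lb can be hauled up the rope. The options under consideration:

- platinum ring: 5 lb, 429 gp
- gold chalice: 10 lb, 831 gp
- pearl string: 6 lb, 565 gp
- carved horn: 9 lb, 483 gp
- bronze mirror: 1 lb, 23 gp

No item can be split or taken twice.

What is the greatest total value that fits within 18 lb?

Density check — pearl string 94.17, platinum ring 85.80, gold chalice 83.10, carved horn 53.67 are the best per lb.
Greedy by ratio would take platinum ring + pearl string + bronze mirror: 12 lb used, total 1017.
Dropping platinum ring frees 5 lb; slotting in gold chalice (10 lb) lifts the total to 1419 at 17 lb.

1419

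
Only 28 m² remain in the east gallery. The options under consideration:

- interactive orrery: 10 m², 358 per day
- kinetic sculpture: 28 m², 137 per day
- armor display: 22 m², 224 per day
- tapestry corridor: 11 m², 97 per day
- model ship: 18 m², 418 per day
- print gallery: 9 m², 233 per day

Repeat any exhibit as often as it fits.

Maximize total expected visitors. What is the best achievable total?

824

By expected visitors per m²: interactive orrery 35.80, print gallery 25.89, model ship 23.22 lead.
Greedy by ratio would take 2×interactive orrery: 20 m² used, total 716.
The 10 m² tied up in interactive orrery is better spent on 2×print gallery — total rises to 824 (28 m²).
That's the maximum — no swap from here does better than 824.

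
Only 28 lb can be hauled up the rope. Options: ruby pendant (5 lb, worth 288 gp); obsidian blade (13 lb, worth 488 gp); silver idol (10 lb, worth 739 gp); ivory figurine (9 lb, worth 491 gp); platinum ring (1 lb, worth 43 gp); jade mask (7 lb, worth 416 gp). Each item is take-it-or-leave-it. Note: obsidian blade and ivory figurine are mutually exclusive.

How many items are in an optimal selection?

4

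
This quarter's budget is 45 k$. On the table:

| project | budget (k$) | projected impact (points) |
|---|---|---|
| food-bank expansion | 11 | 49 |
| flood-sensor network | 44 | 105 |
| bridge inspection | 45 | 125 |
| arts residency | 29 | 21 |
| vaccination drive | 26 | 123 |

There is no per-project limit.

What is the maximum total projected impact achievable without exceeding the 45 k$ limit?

196

Greedy by ratio would take food-bank expansion + vaccination drive: 37 k$ used, total 172.
Replace vaccination drive with 3×food-bank expansion: the trade gains 24 net, giving 196 at 44 k$.
That's the maximum — no swap from here does better than 196.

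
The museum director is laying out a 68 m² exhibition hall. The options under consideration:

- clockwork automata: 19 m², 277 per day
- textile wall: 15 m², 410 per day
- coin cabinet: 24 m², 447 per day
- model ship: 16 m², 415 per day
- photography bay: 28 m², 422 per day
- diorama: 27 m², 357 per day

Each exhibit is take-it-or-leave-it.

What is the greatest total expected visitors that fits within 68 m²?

Taking the top-ratio exhibits first gives textile wall + coin cabinet + model ship for 1272 (55 m²).
Dropping textile wall frees 15 m²; slotting in photography bay (28 m²) lifts the total to 1284 at 68 m².
That's the maximum — no swap from here does better than 1284.

1284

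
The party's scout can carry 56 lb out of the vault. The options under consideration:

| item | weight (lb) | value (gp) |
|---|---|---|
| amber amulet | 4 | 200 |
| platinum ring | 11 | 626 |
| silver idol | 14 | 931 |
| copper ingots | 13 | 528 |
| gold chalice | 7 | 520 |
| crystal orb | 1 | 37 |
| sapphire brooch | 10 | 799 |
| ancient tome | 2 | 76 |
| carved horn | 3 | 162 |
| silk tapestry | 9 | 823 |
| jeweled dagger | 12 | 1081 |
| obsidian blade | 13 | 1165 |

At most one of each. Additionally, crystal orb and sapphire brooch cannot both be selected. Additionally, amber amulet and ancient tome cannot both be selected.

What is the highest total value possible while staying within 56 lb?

Density check — silk tapestry 91.44, jeweled dagger 90.08, obsidian blade 89.62, sapphire brooch 79.90 are the best per lb.
Taking gold chalice + sapphire brooch + ancient tome + carved horn + silk tapestry + jeweled dagger + obsidian blade: 56 lb used, 4626 in value.

4626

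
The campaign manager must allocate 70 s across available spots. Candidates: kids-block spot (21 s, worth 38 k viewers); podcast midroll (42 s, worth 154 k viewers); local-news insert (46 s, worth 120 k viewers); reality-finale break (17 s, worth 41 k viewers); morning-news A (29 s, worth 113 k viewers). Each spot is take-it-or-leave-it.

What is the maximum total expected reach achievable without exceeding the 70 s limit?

195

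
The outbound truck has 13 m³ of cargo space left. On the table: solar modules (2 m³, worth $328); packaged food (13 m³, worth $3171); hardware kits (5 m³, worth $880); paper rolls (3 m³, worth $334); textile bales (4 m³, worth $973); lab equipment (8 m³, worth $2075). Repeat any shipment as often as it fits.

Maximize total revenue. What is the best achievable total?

3171

Taking the top-ratio shipments first gives textile bales + lab equipment for 3048 (12 m³).
Replace textile bales and lab equipment with packaged food: the trade gains 123 net, giving 3171 at 13 m³.
That's the maximum — no swap from here does better than 3171.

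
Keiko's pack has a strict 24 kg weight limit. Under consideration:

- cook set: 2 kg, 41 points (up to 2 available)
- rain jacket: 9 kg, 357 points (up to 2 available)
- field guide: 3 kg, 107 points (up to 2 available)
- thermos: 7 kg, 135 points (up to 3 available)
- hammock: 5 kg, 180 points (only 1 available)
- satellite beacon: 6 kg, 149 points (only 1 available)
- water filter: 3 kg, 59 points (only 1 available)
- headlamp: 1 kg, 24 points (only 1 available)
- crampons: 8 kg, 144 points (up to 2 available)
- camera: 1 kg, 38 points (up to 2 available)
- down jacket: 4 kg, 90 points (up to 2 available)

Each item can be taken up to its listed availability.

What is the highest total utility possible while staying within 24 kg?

Greedy by ratio would take 2×rain jacket + field guide + headlamp + 2×camera: 24 kg used, total 921.
Replace field guide and headlamp and camera with hammock: the trade gains 11 net, giving 932 at 24 kg.
That's the maximum — no swap from here does better than 932.

932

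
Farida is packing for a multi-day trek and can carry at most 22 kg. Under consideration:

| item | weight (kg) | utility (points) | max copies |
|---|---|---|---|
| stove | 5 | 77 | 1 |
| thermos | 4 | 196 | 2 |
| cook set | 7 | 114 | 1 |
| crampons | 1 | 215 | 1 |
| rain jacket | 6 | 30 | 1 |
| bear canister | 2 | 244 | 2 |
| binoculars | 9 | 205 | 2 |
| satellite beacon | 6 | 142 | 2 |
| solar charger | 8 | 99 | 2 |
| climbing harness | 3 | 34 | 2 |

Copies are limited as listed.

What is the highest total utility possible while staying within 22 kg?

1300

Density check — crampons 215.00, bear canister 122.00, thermos 49.00 are the best per kg.
A density-first pass picks 2×thermos + crampons + 2×bear canister + satellite beacon + climbing harness — 1271 at 22 kg.
Dropping satellite beacon and climbing harness frees 9 kg; slotting in binoculars (9 kg) lifts the total to 1300 at 22 kg.
Every other selection either busts 22 kg or exceeds an availability limit or fails to beat 1300.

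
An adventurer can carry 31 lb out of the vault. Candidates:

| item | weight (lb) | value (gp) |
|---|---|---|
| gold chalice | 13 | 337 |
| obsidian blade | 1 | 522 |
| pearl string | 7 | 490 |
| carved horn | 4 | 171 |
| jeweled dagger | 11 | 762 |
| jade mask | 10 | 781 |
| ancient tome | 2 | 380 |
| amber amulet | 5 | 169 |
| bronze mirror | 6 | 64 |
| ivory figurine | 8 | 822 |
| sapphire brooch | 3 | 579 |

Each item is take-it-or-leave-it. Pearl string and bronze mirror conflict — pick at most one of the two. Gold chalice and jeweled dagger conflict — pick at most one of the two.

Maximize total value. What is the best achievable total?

3574

Obsidian blade + pearl string + jade mask + ancient tome + ivory figurine + sapphire brooch uses 31 of the 31 lb and totals 3574.
The closest alternative, obsidian blade + carved horn + jade mask + ancient tome + ivory figurine + sapphire brooch, reaches only 3255.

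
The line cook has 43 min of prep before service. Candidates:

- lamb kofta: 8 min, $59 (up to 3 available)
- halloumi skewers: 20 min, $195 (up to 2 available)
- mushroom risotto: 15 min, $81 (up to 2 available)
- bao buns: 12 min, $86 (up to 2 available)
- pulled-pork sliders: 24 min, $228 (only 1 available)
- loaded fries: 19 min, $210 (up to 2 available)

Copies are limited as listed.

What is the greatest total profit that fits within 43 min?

By profit per min: loaded fries 11.05, halloumi skewers 9.75, pulled-pork sliders 9.50, lamb kofta 7.38 lead.
A density-first pass picks 2×loaded fries — 420 at 38 min.
The 19 min tied up in loaded fries is better spent on pulled-pork sliders — total rises to 438 (43 min).

438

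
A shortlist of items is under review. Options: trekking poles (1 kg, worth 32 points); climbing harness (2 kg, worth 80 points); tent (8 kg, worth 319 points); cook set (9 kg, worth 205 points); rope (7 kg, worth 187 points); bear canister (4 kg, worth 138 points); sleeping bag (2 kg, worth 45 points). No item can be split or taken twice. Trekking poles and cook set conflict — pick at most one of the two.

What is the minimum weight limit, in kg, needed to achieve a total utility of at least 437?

12

Minimise kg subject to total utility ≥ 437.
Taking tent + bear canister gives 457 (≥ 437) for 12 kg.
No combination under 12 kg hits 437.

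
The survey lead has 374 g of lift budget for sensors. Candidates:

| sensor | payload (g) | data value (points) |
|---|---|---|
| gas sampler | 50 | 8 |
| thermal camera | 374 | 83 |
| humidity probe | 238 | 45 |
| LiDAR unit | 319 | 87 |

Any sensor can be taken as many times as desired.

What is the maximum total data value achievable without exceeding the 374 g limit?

Density check — LiDAR unit 0.27, thermal camera 0.22, humidity probe 0.19, gas sampler 0.16 are the best per g.
Taking gas sampler + LiDAR unit: 369 g used, 95 in data value.
The spare 5 g is too small for any remaining sensor, and no exchange beats 95.

95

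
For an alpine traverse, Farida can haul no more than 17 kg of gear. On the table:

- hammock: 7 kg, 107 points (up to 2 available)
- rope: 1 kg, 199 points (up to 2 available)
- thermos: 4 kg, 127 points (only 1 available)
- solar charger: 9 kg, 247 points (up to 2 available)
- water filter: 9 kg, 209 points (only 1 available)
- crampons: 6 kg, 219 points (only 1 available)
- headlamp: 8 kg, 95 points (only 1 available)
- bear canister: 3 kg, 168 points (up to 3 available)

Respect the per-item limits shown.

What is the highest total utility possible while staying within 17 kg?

1121

Taking 2×rope + crampons + 3×bear canister: 17 kg used, 1121 in utility.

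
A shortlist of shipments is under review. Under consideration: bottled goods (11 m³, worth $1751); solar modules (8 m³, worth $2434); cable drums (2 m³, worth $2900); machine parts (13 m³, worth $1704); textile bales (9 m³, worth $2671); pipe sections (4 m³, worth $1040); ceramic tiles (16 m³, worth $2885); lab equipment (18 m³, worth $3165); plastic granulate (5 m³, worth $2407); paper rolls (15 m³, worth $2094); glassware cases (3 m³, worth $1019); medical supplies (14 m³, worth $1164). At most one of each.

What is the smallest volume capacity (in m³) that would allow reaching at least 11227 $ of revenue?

Look for the lowest-volume combination reaching 11227.
solar modules + cable drums + textile bales + plastic granulate + glassware cases reaches 11431 using 27 m³.
Below 27 m³ the best achievable stays under 11227.

27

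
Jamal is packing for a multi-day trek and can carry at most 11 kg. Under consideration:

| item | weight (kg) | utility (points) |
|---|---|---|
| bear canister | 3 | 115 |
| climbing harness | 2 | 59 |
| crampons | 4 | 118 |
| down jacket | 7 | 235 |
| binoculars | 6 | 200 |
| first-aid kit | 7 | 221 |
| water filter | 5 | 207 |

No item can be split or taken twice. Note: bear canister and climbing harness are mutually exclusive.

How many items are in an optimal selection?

Optimal total is 407.
For example binoculars + water filter achieves it, using 11 kg.
Any selection reaching 407 contains exactly 2 items.

2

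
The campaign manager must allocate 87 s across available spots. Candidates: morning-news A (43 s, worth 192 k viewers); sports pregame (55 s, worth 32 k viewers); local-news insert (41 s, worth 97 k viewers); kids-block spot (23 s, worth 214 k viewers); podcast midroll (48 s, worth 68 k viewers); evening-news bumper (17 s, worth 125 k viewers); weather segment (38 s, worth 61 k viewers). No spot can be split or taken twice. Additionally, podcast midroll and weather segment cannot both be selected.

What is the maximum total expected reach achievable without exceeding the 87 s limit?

Density check — kids-block spot 9.30, evening-news bumper 7.35, morning-news A 4.47, local-news insert 2.37 are the best per s.
Morning-news A + kids-block spot + evening-news bumper uses 83 of the 87 s and totals 531.
Runner-up local-news insert + kids-block spot + evening-news bumper tops out at 436.

531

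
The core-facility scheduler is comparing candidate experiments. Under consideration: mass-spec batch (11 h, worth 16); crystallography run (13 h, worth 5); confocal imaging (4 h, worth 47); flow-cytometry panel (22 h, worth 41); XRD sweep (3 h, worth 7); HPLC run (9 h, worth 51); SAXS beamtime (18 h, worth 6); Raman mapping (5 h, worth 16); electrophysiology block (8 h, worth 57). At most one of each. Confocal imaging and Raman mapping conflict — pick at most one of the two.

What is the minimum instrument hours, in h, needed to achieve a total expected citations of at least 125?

Need the lightest bundle worth ≥ 125.
confocal imaging + HPLC run + electrophysiology block: 155 expected citations at 21 h.
Below 21 h the best achievable stays under 125.

21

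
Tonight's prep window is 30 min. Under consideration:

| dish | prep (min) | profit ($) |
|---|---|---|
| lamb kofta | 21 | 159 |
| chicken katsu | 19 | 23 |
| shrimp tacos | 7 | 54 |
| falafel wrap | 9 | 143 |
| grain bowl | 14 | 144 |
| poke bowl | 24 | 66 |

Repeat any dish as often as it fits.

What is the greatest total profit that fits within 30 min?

429

Taking 3×falafel wrap: 27 min used, 429 in profit.
Nothing else within 30 min beats 429.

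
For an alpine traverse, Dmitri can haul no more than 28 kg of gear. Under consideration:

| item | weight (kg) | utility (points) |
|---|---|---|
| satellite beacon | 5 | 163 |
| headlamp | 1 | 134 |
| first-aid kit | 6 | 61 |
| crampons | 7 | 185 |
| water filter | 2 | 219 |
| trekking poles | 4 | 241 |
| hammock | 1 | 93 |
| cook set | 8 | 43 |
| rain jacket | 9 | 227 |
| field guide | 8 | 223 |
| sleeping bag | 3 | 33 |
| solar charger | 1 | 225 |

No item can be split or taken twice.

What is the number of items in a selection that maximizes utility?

7

Best achievable utility is 1390.
satellite beacon + headlamp + crampons + water filter + trekking poles + field guide + solar charger hits 1390 at 28 kg.
All optima have 7 items.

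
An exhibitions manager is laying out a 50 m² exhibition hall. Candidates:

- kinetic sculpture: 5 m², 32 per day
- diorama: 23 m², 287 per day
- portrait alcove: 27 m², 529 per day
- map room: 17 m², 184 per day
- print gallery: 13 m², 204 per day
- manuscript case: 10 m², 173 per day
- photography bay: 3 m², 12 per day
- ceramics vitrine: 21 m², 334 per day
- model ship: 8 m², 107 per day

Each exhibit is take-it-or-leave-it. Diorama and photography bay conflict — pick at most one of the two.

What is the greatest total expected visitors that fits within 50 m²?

906

Density check — portrait alcove 19.59, manuscript case 17.30, ceramics vitrine 15.90 are the best per m².
Best packing: portrait alcove + print gallery + manuscript case — 50 m², 906 total.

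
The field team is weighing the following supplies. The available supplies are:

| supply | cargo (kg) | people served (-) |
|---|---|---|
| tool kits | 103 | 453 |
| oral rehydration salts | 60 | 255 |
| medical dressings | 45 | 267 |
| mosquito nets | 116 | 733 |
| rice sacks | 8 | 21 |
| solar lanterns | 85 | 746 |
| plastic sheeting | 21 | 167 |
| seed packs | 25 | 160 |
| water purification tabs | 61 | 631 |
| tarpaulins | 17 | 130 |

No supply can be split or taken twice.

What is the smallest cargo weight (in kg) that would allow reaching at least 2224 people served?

Need the lightest bundle worth ≥ 2224.
mosquito nets + solar lanterns + water purification tabs + tarpaulins: 2240 people served at 279 kg.
Below 279 kg the best achievable stays under 2224.

279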